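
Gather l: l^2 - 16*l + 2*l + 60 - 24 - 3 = l^2 - 14*l + 33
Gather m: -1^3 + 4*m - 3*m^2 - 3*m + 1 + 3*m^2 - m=0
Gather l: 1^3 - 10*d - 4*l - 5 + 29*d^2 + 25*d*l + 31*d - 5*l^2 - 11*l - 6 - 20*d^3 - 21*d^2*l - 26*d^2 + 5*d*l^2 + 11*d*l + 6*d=-20*d^3 + 3*d^2 + 27*d + l^2*(5*d - 5) + l*(-21*d^2 + 36*d - 15) - 10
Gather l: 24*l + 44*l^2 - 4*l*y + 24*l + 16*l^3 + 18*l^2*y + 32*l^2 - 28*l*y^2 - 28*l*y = 16*l^3 + l^2*(18*y + 76) + l*(-28*y^2 - 32*y + 48)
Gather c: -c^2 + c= -c^2 + c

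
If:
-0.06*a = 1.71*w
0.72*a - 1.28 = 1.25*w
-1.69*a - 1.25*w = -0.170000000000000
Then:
No Solution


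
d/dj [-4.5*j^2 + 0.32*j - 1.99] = 0.32 - 9.0*j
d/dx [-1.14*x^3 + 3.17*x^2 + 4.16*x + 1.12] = -3.42*x^2 + 6.34*x + 4.16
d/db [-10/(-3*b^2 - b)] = 10*(-6*b - 1)/(b^2*(3*b + 1)^2)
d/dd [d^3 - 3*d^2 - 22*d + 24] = 3*d^2 - 6*d - 22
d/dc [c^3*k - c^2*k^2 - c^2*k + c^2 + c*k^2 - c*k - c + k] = 3*c^2*k - 2*c*k^2 - 2*c*k + 2*c + k^2 - k - 1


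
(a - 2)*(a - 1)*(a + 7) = a^3 + 4*a^2 - 19*a + 14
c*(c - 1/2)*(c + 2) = c^3 + 3*c^2/2 - c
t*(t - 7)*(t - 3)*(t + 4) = t^4 - 6*t^3 - 19*t^2 + 84*t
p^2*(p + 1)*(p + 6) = p^4 + 7*p^3 + 6*p^2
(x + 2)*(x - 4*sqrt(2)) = x^2 - 4*sqrt(2)*x + 2*x - 8*sqrt(2)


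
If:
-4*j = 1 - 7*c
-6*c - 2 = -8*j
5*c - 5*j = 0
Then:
No Solution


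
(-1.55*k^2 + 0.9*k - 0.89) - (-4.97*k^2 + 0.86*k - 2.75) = 3.42*k^2 + 0.04*k + 1.86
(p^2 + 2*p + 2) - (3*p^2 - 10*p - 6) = -2*p^2 + 12*p + 8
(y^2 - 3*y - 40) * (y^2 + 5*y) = y^4 + 2*y^3 - 55*y^2 - 200*y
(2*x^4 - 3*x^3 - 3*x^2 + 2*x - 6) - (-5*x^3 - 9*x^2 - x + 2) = 2*x^4 + 2*x^3 + 6*x^2 + 3*x - 8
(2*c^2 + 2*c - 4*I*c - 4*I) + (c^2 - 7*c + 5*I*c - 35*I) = 3*c^2 - 5*c + I*c - 39*I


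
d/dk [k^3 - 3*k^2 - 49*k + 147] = 3*k^2 - 6*k - 49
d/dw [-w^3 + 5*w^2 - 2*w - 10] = -3*w^2 + 10*w - 2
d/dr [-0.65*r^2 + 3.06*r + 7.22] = 3.06 - 1.3*r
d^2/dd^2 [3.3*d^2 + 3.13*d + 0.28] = 6.60000000000000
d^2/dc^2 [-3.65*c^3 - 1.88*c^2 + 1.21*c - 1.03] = -21.9*c - 3.76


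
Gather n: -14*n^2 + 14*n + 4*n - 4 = -14*n^2 + 18*n - 4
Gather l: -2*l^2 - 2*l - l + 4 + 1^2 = -2*l^2 - 3*l + 5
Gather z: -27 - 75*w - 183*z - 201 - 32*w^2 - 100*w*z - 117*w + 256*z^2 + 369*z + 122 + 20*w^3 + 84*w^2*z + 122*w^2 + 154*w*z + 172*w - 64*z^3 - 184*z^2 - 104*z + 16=20*w^3 + 90*w^2 - 20*w - 64*z^3 + 72*z^2 + z*(84*w^2 + 54*w + 82) - 90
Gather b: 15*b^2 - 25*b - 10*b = 15*b^2 - 35*b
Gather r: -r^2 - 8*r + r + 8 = -r^2 - 7*r + 8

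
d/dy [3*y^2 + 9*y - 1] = 6*y + 9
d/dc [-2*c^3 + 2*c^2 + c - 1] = -6*c^2 + 4*c + 1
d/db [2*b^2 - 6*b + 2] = 4*b - 6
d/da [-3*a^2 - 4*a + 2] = -6*a - 4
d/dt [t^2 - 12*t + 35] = 2*t - 12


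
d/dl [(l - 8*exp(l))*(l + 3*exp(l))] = -5*l*exp(l) + 2*l - 48*exp(2*l) - 5*exp(l)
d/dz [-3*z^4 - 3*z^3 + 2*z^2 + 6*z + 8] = -12*z^3 - 9*z^2 + 4*z + 6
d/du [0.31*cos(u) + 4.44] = -0.31*sin(u)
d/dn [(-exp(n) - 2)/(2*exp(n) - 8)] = 3*exp(n)/(exp(n) - 4)^2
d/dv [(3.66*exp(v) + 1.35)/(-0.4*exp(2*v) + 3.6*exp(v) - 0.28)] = (1.464*exp(2*v) + 1.08*exp(v) - 5.8848)*exp(v)/(0.16*exp(4*v) - 2.88*exp(3*v) + 13.184*exp(2*v) - 2.016*exp(v) + 0.0784)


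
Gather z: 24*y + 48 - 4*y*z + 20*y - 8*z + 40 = 44*y + z*(-4*y - 8) + 88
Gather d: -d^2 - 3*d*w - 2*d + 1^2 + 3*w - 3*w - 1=-d^2 + d*(-3*w - 2)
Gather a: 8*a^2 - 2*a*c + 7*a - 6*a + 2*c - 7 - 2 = 8*a^2 + a*(1 - 2*c) + 2*c - 9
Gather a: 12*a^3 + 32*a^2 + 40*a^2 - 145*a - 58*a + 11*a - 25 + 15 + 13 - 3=12*a^3 + 72*a^2 - 192*a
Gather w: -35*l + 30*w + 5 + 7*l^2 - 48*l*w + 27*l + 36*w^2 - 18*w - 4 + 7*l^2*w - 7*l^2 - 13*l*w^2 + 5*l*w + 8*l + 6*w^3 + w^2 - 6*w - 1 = 6*w^3 + w^2*(37 - 13*l) + w*(7*l^2 - 43*l + 6)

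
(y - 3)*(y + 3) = y^2 - 9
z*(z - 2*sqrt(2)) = z^2 - 2*sqrt(2)*z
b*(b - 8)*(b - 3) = b^3 - 11*b^2 + 24*b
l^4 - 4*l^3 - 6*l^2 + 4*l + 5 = (l - 5)*(l - 1)*(l + 1)^2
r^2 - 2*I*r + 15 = (r - 5*I)*(r + 3*I)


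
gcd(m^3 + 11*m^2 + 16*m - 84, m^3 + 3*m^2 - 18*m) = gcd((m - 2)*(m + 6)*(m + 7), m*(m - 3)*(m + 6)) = m + 6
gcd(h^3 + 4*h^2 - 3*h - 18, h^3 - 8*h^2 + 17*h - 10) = h - 2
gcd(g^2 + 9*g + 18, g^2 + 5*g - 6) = g + 6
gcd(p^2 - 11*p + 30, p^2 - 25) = p - 5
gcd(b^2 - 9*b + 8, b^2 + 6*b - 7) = b - 1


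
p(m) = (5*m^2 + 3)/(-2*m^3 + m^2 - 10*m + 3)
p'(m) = 10*m/(-2*m^3 + m^2 - 10*m + 3) + (5*m^2 + 3)*(6*m^2 - 2*m + 10)/(-2*m^3 + m^2 - 10*m + 3)^2 = 2*(5*m^4 - 16*m^2 + 12*m + 15)/(4*m^6 - 4*m^5 + 41*m^4 - 32*m^3 + 106*m^2 - 60*m + 9)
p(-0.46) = 0.51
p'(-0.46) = 0.20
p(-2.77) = 0.51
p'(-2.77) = 0.05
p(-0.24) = 0.60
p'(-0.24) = 0.75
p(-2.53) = 0.52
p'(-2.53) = 0.04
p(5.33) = -0.45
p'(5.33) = 0.07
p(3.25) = -0.64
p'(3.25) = 0.12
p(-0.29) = 0.57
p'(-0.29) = 0.56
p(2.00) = -0.79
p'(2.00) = 0.13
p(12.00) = -0.21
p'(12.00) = 0.02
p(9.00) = -0.28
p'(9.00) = 0.03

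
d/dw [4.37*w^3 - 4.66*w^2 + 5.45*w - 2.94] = 13.11*w^2 - 9.32*w + 5.45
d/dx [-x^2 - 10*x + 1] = -2*x - 10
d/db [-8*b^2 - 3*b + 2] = -16*b - 3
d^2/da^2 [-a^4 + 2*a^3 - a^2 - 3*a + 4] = -12*a^2 + 12*a - 2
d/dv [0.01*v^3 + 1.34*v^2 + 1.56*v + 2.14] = 0.03*v^2 + 2.68*v + 1.56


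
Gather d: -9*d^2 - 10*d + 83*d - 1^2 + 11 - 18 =-9*d^2 + 73*d - 8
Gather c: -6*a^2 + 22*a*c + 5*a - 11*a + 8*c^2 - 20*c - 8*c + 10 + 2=-6*a^2 - 6*a + 8*c^2 + c*(22*a - 28) + 12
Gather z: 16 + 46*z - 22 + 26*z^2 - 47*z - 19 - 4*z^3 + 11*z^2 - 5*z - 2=-4*z^3 + 37*z^2 - 6*z - 27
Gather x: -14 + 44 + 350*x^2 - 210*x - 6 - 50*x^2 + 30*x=300*x^2 - 180*x + 24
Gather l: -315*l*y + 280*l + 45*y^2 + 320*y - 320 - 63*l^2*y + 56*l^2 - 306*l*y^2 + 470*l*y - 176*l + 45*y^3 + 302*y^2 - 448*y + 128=l^2*(56 - 63*y) + l*(-306*y^2 + 155*y + 104) + 45*y^3 + 347*y^2 - 128*y - 192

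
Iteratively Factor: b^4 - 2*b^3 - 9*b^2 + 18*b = (b + 3)*(b^3 - 5*b^2 + 6*b) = (b - 2)*(b + 3)*(b^2 - 3*b) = b*(b - 2)*(b + 3)*(b - 3)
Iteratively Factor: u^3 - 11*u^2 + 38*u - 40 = (u - 5)*(u^2 - 6*u + 8) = (u - 5)*(u - 2)*(u - 4)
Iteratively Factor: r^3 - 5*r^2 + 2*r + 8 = (r - 2)*(r^2 - 3*r - 4) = (r - 2)*(r + 1)*(r - 4)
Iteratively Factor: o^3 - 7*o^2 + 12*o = (o - 4)*(o^2 - 3*o) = o*(o - 4)*(o - 3)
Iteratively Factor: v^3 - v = (v - 1)*(v^2 + v) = v*(v - 1)*(v + 1)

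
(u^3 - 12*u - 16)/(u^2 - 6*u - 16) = (u^2 - 2*u - 8)/(u - 8)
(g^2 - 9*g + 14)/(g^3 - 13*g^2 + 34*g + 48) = (g^2 - 9*g + 14)/(g^3 - 13*g^2 + 34*g + 48)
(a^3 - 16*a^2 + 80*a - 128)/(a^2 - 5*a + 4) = (a^2 - 12*a + 32)/(a - 1)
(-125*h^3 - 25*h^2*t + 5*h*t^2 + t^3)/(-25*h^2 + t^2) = 5*h + t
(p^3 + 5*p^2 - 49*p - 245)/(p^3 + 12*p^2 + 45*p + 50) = (p^2 - 49)/(p^2 + 7*p + 10)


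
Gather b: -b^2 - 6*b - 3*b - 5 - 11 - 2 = -b^2 - 9*b - 18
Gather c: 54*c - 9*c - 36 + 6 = 45*c - 30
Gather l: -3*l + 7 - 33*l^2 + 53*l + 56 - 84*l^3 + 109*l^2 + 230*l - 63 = -84*l^3 + 76*l^2 + 280*l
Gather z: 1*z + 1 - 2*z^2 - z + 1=2 - 2*z^2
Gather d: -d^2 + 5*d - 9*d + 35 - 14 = -d^2 - 4*d + 21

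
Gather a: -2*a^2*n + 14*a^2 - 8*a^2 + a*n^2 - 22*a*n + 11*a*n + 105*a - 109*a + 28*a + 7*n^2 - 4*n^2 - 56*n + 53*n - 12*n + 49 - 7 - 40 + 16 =a^2*(6 - 2*n) + a*(n^2 - 11*n + 24) + 3*n^2 - 15*n + 18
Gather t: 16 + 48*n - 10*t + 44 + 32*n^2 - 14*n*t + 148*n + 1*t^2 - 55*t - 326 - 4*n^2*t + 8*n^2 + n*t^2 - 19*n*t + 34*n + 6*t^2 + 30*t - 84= 40*n^2 + 230*n + t^2*(n + 7) + t*(-4*n^2 - 33*n - 35) - 350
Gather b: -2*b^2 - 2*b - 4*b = -2*b^2 - 6*b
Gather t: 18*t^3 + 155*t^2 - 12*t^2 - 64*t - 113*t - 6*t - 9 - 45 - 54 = 18*t^3 + 143*t^2 - 183*t - 108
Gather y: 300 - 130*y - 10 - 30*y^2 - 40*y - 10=-30*y^2 - 170*y + 280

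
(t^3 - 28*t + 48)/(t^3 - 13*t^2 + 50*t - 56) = (t + 6)/(t - 7)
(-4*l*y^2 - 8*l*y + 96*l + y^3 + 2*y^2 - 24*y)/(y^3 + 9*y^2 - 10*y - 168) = (-4*l + y)/(y + 7)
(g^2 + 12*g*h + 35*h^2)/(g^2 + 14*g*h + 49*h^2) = (g + 5*h)/(g + 7*h)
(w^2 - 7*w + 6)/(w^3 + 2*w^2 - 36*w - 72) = (w - 1)/(w^2 + 8*w + 12)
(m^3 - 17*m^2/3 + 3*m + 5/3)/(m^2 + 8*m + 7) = (3*m^3 - 17*m^2 + 9*m + 5)/(3*(m^2 + 8*m + 7))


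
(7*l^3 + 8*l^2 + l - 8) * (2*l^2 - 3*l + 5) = 14*l^5 - 5*l^4 + 13*l^3 + 21*l^2 + 29*l - 40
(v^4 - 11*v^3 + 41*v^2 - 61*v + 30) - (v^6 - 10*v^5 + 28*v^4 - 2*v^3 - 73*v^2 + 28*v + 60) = -v^6 + 10*v^5 - 27*v^4 - 9*v^3 + 114*v^2 - 89*v - 30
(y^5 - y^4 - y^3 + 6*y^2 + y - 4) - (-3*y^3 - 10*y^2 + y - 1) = y^5 - y^4 + 2*y^3 + 16*y^2 - 3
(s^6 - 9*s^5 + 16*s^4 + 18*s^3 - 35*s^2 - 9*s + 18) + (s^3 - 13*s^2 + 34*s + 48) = s^6 - 9*s^5 + 16*s^4 + 19*s^3 - 48*s^2 + 25*s + 66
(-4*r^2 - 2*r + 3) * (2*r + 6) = -8*r^3 - 28*r^2 - 6*r + 18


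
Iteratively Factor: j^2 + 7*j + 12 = (j + 3)*(j + 4)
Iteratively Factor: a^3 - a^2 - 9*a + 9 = (a - 3)*(a^2 + 2*a - 3) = (a - 3)*(a + 3)*(a - 1)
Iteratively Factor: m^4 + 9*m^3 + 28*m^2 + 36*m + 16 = (m + 2)*(m^3 + 7*m^2 + 14*m + 8) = (m + 1)*(m + 2)*(m^2 + 6*m + 8) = (m + 1)*(m + 2)*(m + 4)*(m + 2)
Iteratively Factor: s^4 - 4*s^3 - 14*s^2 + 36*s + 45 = (s - 3)*(s^3 - s^2 - 17*s - 15) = (s - 5)*(s - 3)*(s^2 + 4*s + 3) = (s - 5)*(s - 3)*(s + 1)*(s + 3)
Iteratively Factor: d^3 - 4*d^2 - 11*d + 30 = (d - 5)*(d^2 + d - 6) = (d - 5)*(d + 3)*(d - 2)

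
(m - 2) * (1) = m - 2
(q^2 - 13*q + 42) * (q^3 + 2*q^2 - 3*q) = q^5 - 11*q^4 + 13*q^3 + 123*q^2 - 126*q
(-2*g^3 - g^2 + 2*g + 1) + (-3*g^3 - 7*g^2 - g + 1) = -5*g^3 - 8*g^2 + g + 2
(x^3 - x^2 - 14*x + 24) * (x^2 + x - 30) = x^5 - 45*x^3 + 40*x^2 + 444*x - 720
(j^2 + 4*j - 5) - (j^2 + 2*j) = 2*j - 5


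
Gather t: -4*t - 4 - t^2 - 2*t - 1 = -t^2 - 6*t - 5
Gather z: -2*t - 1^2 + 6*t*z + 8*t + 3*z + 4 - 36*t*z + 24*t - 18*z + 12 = 30*t + z*(-30*t - 15) + 15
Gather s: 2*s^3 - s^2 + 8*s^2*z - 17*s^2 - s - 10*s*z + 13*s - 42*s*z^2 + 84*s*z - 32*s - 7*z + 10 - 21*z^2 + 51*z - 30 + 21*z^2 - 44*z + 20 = 2*s^3 + s^2*(8*z - 18) + s*(-42*z^2 + 74*z - 20)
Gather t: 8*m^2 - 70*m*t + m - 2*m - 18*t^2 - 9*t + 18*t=8*m^2 - m - 18*t^2 + t*(9 - 70*m)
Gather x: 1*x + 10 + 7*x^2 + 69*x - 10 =7*x^2 + 70*x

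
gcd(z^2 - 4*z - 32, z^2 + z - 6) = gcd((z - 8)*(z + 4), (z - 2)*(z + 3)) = 1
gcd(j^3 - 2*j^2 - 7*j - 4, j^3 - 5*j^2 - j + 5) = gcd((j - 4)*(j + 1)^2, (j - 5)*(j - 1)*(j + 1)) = j + 1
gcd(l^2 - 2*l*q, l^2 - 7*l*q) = l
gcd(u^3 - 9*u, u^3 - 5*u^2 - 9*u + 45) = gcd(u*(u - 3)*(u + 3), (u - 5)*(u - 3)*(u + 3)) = u^2 - 9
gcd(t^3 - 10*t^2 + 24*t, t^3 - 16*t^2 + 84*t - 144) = t^2 - 10*t + 24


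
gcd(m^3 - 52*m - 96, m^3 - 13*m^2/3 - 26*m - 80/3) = m^2 - 6*m - 16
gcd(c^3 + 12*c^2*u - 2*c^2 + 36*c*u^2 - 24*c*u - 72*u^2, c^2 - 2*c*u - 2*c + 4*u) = c - 2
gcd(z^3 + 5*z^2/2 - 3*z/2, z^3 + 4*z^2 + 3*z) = z^2 + 3*z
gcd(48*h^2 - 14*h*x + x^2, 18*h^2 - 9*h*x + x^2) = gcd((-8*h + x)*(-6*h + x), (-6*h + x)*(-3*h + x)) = -6*h + x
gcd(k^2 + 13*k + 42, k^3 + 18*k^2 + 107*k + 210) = k^2 + 13*k + 42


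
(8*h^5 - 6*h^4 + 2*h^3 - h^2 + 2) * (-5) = -40*h^5 + 30*h^4 - 10*h^3 + 5*h^2 - 10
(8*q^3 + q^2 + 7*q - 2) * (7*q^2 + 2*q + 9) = 56*q^5 + 23*q^4 + 123*q^3 + 9*q^2 + 59*q - 18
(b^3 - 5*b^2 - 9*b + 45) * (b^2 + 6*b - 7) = b^5 + b^4 - 46*b^3 + 26*b^2 + 333*b - 315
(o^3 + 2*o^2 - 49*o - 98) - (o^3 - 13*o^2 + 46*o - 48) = 15*o^2 - 95*o - 50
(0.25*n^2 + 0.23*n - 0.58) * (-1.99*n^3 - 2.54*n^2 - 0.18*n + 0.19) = -0.4975*n^5 - 1.0927*n^4 + 0.525*n^3 + 1.4793*n^2 + 0.1481*n - 0.1102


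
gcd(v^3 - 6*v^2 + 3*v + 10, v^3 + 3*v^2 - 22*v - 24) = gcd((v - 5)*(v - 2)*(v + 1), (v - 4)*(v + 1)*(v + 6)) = v + 1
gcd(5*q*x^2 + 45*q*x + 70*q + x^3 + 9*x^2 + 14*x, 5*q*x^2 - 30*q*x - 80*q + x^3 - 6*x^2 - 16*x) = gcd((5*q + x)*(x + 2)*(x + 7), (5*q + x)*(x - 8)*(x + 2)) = 5*q*x + 10*q + x^2 + 2*x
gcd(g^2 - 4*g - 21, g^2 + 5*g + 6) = g + 3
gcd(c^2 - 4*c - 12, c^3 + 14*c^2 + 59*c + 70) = c + 2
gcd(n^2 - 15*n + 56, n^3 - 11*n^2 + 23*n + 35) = n - 7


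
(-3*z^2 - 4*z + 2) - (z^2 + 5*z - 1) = -4*z^2 - 9*z + 3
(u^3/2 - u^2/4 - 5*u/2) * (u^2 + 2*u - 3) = u^5/2 + 3*u^4/4 - 9*u^3/2 - 17*u^2/4 + 15*u/2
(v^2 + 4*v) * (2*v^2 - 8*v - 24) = 2*v^4 - 56*v^2 - 96*v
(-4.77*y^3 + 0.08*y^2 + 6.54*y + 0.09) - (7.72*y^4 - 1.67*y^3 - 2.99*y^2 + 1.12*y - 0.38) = -7.72*y^4 - 3.1*y^3 + 3.07*y^2 + 5.42*y + 0.47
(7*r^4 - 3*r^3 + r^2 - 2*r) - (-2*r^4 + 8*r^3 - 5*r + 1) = 9*r^4 - 11*r^3 + r^2 + 3*r - 1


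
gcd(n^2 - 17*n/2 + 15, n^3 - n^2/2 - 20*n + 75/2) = n - 5/2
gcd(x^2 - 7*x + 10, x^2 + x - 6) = x - 2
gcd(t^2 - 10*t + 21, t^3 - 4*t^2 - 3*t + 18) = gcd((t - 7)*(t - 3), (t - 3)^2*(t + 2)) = t - 3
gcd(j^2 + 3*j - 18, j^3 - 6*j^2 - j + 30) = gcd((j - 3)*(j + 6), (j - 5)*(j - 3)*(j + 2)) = j - 3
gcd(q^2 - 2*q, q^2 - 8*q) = q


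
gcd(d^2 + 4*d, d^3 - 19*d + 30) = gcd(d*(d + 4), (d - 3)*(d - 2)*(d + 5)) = 1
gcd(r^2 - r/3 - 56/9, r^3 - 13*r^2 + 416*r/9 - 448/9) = r - 8/3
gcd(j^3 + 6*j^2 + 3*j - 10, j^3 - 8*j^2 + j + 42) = j + 2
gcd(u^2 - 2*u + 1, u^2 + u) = 1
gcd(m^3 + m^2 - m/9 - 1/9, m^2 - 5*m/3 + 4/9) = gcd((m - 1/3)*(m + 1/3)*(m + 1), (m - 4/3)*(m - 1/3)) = m - 1/3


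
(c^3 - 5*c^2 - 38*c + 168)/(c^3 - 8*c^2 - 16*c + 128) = (c^2 - c - 42)/(c^2 - 4*c - 32)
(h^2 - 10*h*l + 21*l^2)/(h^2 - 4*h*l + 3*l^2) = (h - 7*l)/(h - l)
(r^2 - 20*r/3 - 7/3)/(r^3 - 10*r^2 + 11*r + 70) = (r + 1/3)/(r^2 - 3*r - 10)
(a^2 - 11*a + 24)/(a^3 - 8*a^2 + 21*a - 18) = (a - 8)/(a^2 - 5*a + 6)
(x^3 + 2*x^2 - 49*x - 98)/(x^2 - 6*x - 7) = (x^2 + 9*x + 14)/(x + 1)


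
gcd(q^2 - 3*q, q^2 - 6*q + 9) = q - 3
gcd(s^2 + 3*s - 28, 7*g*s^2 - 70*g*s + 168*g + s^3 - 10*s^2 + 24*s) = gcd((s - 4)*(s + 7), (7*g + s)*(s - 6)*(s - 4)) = s - 4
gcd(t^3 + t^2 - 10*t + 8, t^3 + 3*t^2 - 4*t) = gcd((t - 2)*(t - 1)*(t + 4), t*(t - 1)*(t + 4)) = t^2 + 3*t - 4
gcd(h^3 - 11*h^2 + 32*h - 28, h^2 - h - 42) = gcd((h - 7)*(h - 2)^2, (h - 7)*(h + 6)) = h - 7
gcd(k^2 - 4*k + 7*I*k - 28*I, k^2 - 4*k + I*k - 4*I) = k - 4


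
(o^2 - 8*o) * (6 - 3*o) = -3*o^3 + 30*o^2 - 48*o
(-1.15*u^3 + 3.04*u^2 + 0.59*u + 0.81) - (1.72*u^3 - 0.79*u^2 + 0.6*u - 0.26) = -2.87*u^3 + 3.83*u^2 - 0.01*u + 1.07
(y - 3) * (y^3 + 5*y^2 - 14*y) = y^4 + 2*y^3 - 29*y^2 + 42*y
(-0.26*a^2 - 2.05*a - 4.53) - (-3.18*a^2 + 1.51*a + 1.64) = 2.92*a^2 - 3.56*a - 6.17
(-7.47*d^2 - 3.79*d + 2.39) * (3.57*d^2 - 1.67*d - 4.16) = -26.6679*d^4 - 1.0554*d^3 + 45.9368*d^2 + 11.7751*d - 9.9424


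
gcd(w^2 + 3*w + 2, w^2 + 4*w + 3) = w + 1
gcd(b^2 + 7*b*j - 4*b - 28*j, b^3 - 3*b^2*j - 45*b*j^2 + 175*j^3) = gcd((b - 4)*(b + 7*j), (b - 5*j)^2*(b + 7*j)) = b + 7*j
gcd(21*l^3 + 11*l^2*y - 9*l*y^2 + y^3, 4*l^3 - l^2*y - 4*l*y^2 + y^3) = l + y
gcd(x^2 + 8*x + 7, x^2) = 1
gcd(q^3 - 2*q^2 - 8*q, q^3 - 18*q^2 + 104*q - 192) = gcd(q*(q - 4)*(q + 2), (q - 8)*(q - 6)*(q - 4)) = q - 4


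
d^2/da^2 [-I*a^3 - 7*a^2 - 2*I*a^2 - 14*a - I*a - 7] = -6*I*a - 14 - 4*I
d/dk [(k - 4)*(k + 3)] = 2*k - 1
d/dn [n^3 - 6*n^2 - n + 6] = 3*n^2 - 12*n - 1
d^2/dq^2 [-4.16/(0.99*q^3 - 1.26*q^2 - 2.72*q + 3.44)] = ((24.7104*q - 10.4832)*(0.99*q^3 - 1.26*q^2 - 2.72*q + 3.44) - 4.16*(-5.94*q^2 + 5.04*q + 5.44)*(-2.97*q^2 + 2.52*q + 2.72))/(0.99*q^3 - 1.26*q^2 - 2.72*q + 3.44)^3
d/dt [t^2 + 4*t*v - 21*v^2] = 2*t + 4*v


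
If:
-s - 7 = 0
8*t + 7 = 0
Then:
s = -7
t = -7/8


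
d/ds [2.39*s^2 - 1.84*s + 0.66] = 4.78*s - 1.84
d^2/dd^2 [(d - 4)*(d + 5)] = 2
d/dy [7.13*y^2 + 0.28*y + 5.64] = 14.26*y + 0.28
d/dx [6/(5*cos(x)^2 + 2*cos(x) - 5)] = 12*(5*cos(x) + 1)*sin(x)/(-5*sin(x)^2 + 2*cos(x))^2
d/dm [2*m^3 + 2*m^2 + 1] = 2*m*(3*m + 2)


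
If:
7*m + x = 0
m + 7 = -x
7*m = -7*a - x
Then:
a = 0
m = 7/6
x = -49/6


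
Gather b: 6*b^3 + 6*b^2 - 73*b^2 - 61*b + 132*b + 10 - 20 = 6*b^3 - 67*b^2 + 71*b - 10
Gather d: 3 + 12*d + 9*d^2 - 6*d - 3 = 9*d^2 + 6*d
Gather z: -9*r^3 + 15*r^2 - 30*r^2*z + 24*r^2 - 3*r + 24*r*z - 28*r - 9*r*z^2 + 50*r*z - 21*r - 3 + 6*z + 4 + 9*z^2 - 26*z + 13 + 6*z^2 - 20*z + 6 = -9*r^3 + 39*r^2 - 52*r + z^2*(15 - 9*r) + z*(-30*r^2 + 74*r - 40) + 20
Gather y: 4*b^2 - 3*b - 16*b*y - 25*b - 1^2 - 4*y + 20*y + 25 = 4*b^2 - 28*b + y*(16 - 16*b) + 24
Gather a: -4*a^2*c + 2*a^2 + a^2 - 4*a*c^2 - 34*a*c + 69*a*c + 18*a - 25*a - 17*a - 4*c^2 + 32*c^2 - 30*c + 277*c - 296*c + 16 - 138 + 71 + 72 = a^2*(3 - 4*c) + a*(-4*c^2 + 35*c - 24) + 28*c^2 - 49*c + 21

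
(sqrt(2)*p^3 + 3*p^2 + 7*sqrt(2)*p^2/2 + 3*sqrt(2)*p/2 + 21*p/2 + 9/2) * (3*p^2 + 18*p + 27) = 3*sqrt(2)*p^5 + 9*p^4 + 57*sqrt(2)*p^4/2 + 171*p^3/2 + 189*sqrt(2)*p^3/2 + 243*sqrt(2)*p^2/2 + 567*p^2/2 + 81*sqrt(2)*p/2 + 729*p/2 + 243/2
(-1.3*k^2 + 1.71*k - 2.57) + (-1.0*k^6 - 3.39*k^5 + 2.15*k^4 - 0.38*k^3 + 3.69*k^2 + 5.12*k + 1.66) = -1.0*k^6 - 3.39*k^5 + 2.15*k^4 - 0.38*k^3 + 2.39*k^2 + 6.83*k - 0.91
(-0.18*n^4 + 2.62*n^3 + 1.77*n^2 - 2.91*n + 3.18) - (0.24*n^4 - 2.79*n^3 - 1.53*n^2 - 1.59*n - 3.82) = -0.42*n^4 + 5.41*n^3 + 3.3*n^2 - 1.32*n + 7.0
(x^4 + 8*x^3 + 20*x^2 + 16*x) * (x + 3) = x^5 + 11*x^4 + 44*x^3 + 76*x^2 + 48*x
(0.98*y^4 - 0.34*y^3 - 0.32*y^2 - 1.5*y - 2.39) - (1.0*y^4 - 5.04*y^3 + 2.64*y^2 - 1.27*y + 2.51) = -0.02*y^4 + 4.7*y^3 - 2.96*y^2 - 0.23*y - 4.9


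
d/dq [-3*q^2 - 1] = -6*q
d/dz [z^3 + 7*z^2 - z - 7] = 3*z^2 + 14*z - 1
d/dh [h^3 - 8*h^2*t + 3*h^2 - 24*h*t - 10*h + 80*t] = 3*h^2 - 16*h*t + 6*h - 24*t - 10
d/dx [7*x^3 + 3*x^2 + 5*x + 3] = 21*x^2 + 6*x + 5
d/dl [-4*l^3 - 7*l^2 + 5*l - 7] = -12*l^2 - 14*l + 5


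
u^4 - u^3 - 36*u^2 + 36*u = u*(u - 6)*(u - 1)*(u + 6)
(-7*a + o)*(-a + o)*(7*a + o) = 49*a^3 - 49*a^2*o - a*o^2 + o^3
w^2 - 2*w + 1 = (w - 1)^2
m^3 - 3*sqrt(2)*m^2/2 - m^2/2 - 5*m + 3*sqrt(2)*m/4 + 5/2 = (m - 1/2)*(m - 5*sqrt(2)/2)*(m + sqrt(2))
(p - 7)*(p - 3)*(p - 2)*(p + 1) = p^4 - 11*p^3 + 29*p^2 - p - 42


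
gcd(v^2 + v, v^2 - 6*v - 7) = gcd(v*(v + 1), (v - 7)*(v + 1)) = v + 1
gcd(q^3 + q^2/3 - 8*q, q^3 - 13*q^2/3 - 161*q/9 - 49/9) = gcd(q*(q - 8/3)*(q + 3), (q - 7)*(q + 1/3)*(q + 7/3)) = 1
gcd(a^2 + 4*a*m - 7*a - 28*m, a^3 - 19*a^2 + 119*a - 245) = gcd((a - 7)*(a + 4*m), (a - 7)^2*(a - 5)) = a - 7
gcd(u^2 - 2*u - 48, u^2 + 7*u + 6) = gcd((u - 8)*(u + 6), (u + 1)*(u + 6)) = u + 6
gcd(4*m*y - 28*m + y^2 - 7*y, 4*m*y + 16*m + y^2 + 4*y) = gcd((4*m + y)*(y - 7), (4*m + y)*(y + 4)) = 4*m + y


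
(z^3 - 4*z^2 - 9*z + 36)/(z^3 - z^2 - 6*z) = (z^2 - z - 12)/(z*(z + 2))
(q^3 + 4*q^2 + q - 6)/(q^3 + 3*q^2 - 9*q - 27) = (q^2 + q - 2)/(q^2 - 9)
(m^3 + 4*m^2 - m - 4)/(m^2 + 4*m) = m - 1/m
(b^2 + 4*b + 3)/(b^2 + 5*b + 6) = (b + 1)/(b + 2)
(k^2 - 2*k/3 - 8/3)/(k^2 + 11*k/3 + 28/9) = 3*(k - 2)/(3*k + 7)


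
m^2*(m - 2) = m^3 - 2*m^2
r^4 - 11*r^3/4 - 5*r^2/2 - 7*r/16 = r*(r - 7/2)*(r + 1/4)*(r + 1/2)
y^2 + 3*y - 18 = (y - 3)*(y + 6)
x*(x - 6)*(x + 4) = x^3 - 2*x^2 - 24*x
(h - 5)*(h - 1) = h^2 - 6*h + 5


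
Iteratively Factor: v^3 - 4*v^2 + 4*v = (v)*(v^2 - 4*v + 4) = v*(v - 2)*(v - 2)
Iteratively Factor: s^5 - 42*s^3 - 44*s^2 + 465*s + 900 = (s - 5)*(s^4 + 5*s^3 - 17*s^2 - 129*s - 180) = (s - 5)*(s + 4)*(s^3 + s^2 - 21*s - 45) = (s - 5)^2*(s + 4)*(s^2 + 6*s + 9) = (s - 5)^2*(s + 3)*(s + 4)*(s + 3)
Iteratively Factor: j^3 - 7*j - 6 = (j + 1)*(j^2 - j - 6) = (j - 3)*(j + 1)*(j + 2)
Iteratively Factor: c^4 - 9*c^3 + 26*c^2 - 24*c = (c - 2)*(c^3 - 7*c^2 + 12*c) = (c - 3)*(c - 2)*(c^2 - 4*c) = (c - 4)*(c - 3)*(c - 2)*(c)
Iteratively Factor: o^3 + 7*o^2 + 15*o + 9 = (o + 3)*(o^2 + 4*o + 3) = (o + 1)*(o + 3)*(o + 3)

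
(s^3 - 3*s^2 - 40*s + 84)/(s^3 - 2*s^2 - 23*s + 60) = (s^3 - 3*s^2 - 40*s + 84)/(s^3 - 2*s^2 - 23*s + 60)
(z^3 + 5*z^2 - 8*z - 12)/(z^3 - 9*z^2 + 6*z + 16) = (z + 6)/(z - 8)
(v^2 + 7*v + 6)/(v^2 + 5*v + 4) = (v + 6)/(v + 4)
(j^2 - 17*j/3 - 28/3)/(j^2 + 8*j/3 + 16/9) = 3*(j - 7)/(3*j + 4)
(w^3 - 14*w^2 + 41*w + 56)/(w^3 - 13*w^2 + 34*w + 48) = (w - 7)/(w - 6)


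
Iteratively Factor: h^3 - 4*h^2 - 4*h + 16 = (h - 4)*(h^2 - 4) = (h - 4)*(h - 2)*(h + 2)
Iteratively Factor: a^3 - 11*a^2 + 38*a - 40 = (a - 2)*(a^2 - 9*a + 20) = (a - 4)*(a - 2)*(a - 5)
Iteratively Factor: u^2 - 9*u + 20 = (u - 4)*(u - 5)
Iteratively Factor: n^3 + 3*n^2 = (n)*(n^2 + 3*n) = n*(n + 3)*(n)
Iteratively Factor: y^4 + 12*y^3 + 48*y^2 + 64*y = (y + 4)*(y^3 + 8*y^2 + 16*y) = y*(y + 4)*(y^2 + 8*y + 16) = y*(y + 4)^2*(y + 4)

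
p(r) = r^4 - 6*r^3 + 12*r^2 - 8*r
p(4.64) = 85.37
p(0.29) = -1.45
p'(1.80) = 0.21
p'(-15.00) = -17918.00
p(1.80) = -0.01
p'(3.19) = 15.24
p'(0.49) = -0.09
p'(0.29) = -2.46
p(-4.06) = 903.53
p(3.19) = 5.38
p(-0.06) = 0.52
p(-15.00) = 73695.00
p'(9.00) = 1666.00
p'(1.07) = 1.97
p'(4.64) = 115.42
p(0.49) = -1.69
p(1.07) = -0.86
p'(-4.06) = -669.84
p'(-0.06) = -9.51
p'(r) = 4*r^3 - 18*r^2 + 24*r - 8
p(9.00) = 3087.00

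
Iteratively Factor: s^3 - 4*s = (s - 2)*(s^2 + 2*s) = (s - 2)*(s + 2)*(s)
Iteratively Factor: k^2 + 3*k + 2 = (k + 1)*(k + 2)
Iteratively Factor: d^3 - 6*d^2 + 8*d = (d - 4)*(d^2 - 2*d) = d*(d - 4)*(d - 2)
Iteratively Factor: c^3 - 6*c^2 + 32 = (c + 2)*(c^2 - 8*c + 16) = (c - 4)*(c + 2)*(c - 4)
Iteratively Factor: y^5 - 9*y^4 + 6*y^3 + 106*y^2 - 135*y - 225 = (y - 3)*(y^4 - 6*y^3 - 12*y^2 + 70*y + 75) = (y - 5)*(y - 3)*(y^3 - y^2 - 17*y - 15) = (y - 5)^2*(y - 3)*(y^2 + 4*y + 3) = (y - 5)^2*(y - 3)*(y + 1)*(y + 3)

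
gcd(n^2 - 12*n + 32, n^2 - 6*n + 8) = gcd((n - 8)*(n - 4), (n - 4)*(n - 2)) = n - 4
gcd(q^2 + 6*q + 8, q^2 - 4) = q + 2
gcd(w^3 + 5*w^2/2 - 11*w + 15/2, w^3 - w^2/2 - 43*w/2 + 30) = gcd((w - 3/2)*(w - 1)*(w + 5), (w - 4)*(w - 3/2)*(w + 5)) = w^2 + 7*w/2 - 15/2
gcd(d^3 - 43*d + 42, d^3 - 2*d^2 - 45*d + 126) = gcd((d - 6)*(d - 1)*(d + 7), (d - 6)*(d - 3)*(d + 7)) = d^2 + d - 42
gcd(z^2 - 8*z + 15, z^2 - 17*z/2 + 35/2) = z - 5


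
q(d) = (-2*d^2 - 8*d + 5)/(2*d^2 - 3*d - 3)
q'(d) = (3 - 4*d)*(-2*d^2 - 8*d + 5)/(2*d^2 - 3*d - 3)^2 + (-4*d - 8)/(2*d^2 - 3*d - 3) = (22*d^2 - 8*d + 39)/(4*d^4 - 12*d^3 - 3*d^2 + 18*d + 9)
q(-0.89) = 8.40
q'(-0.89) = 40.40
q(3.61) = -4.08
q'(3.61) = 1.98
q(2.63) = -10.15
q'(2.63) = 19.63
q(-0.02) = -1.76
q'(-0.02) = 4.53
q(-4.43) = 0.02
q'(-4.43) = 0.21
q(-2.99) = 0.46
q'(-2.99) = 0.46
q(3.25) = -5.03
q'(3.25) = 3.50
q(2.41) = -18.68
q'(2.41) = 76.76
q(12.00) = -1.52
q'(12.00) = 0.05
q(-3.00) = 0.46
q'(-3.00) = 0.45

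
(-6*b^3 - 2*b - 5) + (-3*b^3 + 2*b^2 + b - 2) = -9*b^3 + 2*b^2 - b - 7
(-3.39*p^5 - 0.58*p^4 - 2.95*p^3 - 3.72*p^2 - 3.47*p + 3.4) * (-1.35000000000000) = 4.5765*p^5 + 0.783*p^4 + 3.9825*p^3 + 5.022*p^2 + 4.6845*p - 4.59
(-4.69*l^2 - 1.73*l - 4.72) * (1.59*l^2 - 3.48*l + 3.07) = -7.4571*l^4 + 13.5705*l^3 - 15.8827*l^2 + 11.1145*l - 14.4904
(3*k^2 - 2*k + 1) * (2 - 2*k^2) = -6*k^4 + 4*k^3 + 4*k^2 - 4*k + 2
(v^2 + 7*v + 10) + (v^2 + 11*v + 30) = 2*v^2 + 18*v + 40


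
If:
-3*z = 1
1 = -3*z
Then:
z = -1/3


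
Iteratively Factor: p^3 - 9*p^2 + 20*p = (p - 4)*(p^2 - 5*p) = p*(p - 4)*(p - 5)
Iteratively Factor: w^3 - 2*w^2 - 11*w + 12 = (w - 4)*(w^2 + 2*w - 3) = (w - 4)*(w - 1)*(w + 3)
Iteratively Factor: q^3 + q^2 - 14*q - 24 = (q + 2)*(q^2 - q - 12) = (q + 2)*(q + 3)*(q - 4)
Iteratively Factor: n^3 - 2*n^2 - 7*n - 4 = (n + 1)*(n^2 - 3*n - 4) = (n + 1)^2*(n - 4)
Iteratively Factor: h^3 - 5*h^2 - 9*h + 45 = (h - 5)*(h^2 - 9) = (h - 5)*(h - 3)*(h + 3)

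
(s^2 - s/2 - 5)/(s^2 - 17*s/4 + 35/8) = 4*(s + 2)/(4*s - 7)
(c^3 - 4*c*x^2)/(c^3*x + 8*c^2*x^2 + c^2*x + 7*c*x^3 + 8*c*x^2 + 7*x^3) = c*(c^2 - 4*x^2)/(x*(c^3 + 8*c^2*x + c^2 + 7*c*x^2 + 8*c*x + 7*x^2))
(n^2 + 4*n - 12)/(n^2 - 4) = (n + 6)/(n + 2)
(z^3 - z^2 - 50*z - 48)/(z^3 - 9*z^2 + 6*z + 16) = (z + 6)/(z - 2)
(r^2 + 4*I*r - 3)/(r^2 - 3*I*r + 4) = (r + 3*I)/(r - 4*I)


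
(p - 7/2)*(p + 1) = p^2 - 5*p/2 - 7/2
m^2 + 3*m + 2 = (m + 1)*(m + 2)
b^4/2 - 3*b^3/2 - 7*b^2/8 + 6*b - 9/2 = (b/2 + 1)*(b - 2)*(b - 3/2)^2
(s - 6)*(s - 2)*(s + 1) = s^3 - 7*s^2 + 4*s + 12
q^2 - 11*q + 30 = (q - 6)*(q - 5)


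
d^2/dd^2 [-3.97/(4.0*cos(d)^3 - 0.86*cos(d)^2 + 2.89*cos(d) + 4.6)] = (-1760.394074*(0.805910006715917*sin(d)^2 + 0.115513767629281*cos(d) - 1.0)^2*sin(d)^2 + (-23.3833*cos(d) + 6.8284*cos(2*d) - 35.73*cos(3*d))*(4.0*cos(d)^3 - 0.86*cos(d)^2 + 2.89*cos(d) + 4.6))/(4.0*cos(d)^3 - 0.86*cos(d)^2 + 2.89*cos(d) + 4.6)^3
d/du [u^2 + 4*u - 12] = 2*u + 4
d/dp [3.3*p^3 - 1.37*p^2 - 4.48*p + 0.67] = 9.9*p^2 - 2.74*p - 4.48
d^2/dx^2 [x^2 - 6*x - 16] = 2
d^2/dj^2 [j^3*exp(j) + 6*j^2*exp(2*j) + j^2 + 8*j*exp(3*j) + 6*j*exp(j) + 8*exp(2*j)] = j^3*exp(j) + 24*j^2*exp(2*j) + 6*j^2*exp(j) + 72*j*exp(3*j) + 48*j*exp(2*j) + 12*j*exp(j) + 48*exp(3*j) + 44*exp(2*j) + 12*exp(j) + 2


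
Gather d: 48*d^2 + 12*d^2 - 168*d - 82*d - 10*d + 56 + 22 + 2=60*d^2 - 260*d + 80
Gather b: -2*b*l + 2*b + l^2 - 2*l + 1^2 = b*(2 - 2*l) + l^2 - 2*l + 1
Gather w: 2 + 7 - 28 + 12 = -7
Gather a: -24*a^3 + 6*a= -24*a^3 + 6*a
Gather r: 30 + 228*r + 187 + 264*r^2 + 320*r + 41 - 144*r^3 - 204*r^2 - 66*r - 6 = -144*r^3 + 60*r^2 + 482*r + 252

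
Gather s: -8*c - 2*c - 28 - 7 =-10*c - 35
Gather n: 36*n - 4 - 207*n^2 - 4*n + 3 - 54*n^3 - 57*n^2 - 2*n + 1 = -54*n^3 - 264*n^2 + 30*n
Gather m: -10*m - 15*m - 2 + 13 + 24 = 35 - 25*m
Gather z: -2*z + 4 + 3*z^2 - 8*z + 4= 3*z^2 - 10*z + 8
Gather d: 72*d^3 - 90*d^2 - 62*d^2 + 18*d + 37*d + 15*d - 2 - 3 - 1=72*d^3 - 152*d^2 + 70*d - 6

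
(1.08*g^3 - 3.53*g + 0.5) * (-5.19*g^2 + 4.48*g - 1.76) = -5.6052*g^5 + 4.8384*g^4 + 16.4199*g^3 - 18.4094*g^2 + 8.4528*g - 0.88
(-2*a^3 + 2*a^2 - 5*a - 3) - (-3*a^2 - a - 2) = -2*a^3 + 5*a^2 - 4*a - 1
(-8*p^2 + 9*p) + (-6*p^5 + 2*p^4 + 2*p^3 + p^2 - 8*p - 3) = -6*p^5 + 2*p^4 + 2*p^3 - 7*p^2 + p - 3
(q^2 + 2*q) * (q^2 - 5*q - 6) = q^4 - 3*q^3 - 16*q^2 - 12*q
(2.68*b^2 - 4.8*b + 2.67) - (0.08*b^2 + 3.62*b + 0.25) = 2.6*b^2 - 8.42*b + 2.42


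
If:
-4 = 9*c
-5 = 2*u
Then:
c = -4/9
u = -5/2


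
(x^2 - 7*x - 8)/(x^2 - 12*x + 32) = (x + 1)/(x - 4)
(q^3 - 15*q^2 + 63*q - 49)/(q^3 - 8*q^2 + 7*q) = (q - 7)/q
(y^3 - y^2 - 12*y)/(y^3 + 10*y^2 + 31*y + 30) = y*(y - 4)/(y^2 + 7*y + 10)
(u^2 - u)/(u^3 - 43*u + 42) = u/(u^2 + u - 42)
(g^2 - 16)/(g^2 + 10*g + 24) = (g - 4)/(g + 6)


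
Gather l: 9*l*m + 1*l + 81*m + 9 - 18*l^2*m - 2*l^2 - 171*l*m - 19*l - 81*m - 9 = l^2*(-18*m - 2) + l*(-162*m - 18)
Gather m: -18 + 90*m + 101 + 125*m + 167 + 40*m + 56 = 255*m + 306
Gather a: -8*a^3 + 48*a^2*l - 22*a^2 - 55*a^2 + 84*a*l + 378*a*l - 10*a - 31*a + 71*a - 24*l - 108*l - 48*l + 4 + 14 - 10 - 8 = -8*a^3 + a^2*(48*l - 77) + a*(462*l + 30) - 180*l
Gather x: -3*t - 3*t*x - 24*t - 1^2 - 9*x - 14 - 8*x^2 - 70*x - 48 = -27*t - 8*x^2 + x*(-3*t - 79) - 63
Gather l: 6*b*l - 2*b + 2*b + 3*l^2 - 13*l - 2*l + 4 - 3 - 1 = 3*l^2 + l*(6*b - 15)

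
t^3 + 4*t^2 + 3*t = t*(t + 1)*(t + 3)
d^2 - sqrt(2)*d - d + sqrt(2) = (d - 1)*(d - sqrt(2))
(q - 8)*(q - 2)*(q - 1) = q^3 - 11*q^2 + 26*q - 16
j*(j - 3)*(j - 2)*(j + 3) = j^4 - 2*j^3 - 9*j^2 + 18*j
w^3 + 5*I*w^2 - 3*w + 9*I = (w - I)*(w + 3*I)^2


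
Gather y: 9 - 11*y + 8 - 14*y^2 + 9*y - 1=-14*y^2 - 2*y + 16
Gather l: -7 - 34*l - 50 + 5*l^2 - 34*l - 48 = 5*l^2 - 68*l - 105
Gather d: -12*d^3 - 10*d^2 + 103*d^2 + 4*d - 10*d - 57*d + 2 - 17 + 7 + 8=-12*d^3 + 93*d^2 - 63*d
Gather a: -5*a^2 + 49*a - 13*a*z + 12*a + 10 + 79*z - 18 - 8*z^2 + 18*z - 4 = -5*a^2 + a*(61 - 13*z) - 8*z^2 + 97*z - 12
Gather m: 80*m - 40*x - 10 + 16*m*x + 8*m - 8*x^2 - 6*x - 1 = m*(16*x + 88) - 8*x^2 - 46*x - 11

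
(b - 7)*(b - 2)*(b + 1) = b^3 - 8*b^2 + 5*b + 14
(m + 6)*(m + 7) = m^2 + 13*m + 42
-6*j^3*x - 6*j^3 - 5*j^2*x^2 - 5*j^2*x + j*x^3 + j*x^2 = (-6*j + x)*(j + x)*(j*x + j)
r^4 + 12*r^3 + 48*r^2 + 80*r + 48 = (r + 2)^3*(r + 6)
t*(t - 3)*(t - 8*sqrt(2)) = t^3 - 8*sqrt(2)*t^2 - 3*t^2 + 24*sqrt(2)*t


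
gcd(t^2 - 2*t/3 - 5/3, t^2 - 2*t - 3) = t + 1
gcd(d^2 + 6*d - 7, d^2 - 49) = d + 7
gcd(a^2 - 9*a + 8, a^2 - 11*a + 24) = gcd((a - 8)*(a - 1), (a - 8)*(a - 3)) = a - 8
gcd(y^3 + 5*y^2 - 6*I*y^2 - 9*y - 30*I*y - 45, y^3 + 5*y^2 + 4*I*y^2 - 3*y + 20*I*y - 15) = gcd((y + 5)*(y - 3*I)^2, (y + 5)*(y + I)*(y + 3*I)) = y + 5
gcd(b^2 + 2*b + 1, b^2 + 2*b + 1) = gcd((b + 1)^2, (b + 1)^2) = b^2 + 2*b + 1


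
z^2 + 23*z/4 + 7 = (z + 7/4)*(z + 4)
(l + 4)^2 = l^2 + 8*l + 16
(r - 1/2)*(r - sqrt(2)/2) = r^2 - sqrt(2)*r/2 - r/2 + sqrt(2)/4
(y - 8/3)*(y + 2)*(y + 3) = y^3 + 7*y^2/3 - 22*y/3 - 16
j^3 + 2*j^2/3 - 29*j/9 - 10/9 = (j - 5/3)*(j + 1/3)*(j + 2)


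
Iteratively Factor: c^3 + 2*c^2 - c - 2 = (c + 1)*(c^2 + c - 2) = (c - 1)*(c + 1)*(c + 2)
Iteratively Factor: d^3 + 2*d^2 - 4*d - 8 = (d + 2)*(d^2 - 4) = (d - 2)*(d + 2)*(d + 2)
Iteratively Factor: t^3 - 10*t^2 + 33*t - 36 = (t - 3)*(t^2 - 7*t + 12) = (t - 3)^2*(t - 4)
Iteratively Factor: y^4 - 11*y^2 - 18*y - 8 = (y + 1)*(y^3 - y^2 - 10*y - 8) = (y + 1)*(y + 2)*(y^2 - 3*y - 4) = (y - 4)*(y + 1)*(y + 2)*(y + 1)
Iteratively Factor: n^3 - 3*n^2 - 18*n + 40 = (n + 4)*(n^2 - 7*n + 10) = (n - 2)*(n + 4)*(n - 5)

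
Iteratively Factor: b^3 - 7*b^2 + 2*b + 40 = (b - 4)*(b^2 - 3*b - 10) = (b - 4)*(b + 2)*(b - 5)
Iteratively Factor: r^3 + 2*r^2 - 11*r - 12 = (r - 3)*(r^2 + 5*r + 4) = (r - 3)*(r + 1)*(r + 4)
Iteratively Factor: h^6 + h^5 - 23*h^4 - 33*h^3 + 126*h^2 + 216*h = (h + 3)*(h^5 - 2*h^4 - 17*h^3 + 18*h^2 + 72*h) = (h - 4)*(h + 3)*(h^4 + 2*h^3 - 9*h^2 - 18*h) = (h - 4)*(h + 2)*(h + 3)*(h^3 - 9*h) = (h - 4)*(h + 2)*(h + 3)^2*(h^2 - 3*h) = (h - 4)*(h - 3)*(h + 2)*(h + 3)^2*(h)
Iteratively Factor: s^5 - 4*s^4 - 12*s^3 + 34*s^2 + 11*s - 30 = (s - 1)*(s^4 - 3*s^3 - 15*s^2 + 19*s + 30) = (s - 1)*(s + 3)*(s^3 - 6*s^2 + 3*s + 10) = (s - 5)*(s - 1)*(s + 3)*(s^2 - s - 2) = (s - 5)*(s - 1)*(s + 1)*(s + 3)*(s - 2)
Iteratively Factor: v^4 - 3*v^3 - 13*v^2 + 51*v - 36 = (v - 3)*(v^3 - 13*v + 12) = (v - 3)*(v - 1)*(v^2 + v - 12) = (v - 3)^2*(v - 1)*(v + 4)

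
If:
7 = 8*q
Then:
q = 7/8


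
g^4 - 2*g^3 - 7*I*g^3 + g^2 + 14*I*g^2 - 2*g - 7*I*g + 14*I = (g - 2)*(g - 7*I)*(g - I)*(g + I)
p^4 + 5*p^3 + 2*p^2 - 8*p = p*(p - 1)*(p + 2)*(p + 4)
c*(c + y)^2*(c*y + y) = c^4*y + 2*c^3*y^2 + c^3*y + c^2*y^3 + 2*c^2*y^2 + c*y^3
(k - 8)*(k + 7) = k^2 - k - 56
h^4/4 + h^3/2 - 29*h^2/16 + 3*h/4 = h*(h/4 + 1)*(h - 3/2)*(h - 1/2)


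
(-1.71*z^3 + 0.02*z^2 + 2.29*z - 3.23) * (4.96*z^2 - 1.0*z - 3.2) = -8.4816*z^5 + 1.8092*z^4 + 16.8104*z^3 - 18.3748*z^2 - 4.098*z + 10.336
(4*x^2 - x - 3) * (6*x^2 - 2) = 24*x^4 - 6*x^3 - 26*x^2 + 2*x + 6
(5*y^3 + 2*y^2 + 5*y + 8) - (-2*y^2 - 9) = 5*y^3 + 4*y^2 + 5*y + 17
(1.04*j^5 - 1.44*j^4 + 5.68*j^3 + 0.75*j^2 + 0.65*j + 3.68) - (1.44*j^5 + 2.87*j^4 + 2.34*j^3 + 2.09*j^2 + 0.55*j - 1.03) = -0.4*j^5 - 4.31*j^4 + 3.34*j^3 - 1.34*j^2 + 0.1*j + 4.71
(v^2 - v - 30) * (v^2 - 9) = v^4 - v^3 - 39*v^2 + 9*v + 270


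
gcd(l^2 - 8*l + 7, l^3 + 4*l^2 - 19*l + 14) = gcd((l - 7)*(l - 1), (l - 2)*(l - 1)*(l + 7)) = l - 1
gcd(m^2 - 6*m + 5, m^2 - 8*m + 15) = m - 5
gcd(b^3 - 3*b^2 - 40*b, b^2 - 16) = 1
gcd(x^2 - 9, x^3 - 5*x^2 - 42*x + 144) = x - 3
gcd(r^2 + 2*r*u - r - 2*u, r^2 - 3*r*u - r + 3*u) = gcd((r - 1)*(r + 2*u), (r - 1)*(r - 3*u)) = r - 1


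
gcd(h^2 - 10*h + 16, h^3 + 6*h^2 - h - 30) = h - 2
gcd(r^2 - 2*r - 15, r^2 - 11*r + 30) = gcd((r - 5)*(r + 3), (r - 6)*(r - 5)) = r - 5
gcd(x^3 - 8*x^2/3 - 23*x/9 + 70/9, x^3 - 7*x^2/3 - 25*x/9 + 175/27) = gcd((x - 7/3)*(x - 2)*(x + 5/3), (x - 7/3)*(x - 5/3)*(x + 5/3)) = x^2 - 2*x/3 - 35/9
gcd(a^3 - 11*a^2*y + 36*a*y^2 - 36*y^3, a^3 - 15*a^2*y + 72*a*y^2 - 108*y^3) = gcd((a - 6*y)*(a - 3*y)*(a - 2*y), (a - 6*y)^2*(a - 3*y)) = a^2 - 9*a*y + 18*y^2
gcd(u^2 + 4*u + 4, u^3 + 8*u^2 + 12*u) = u + 2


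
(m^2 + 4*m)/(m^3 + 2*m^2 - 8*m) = 1/(m - 2)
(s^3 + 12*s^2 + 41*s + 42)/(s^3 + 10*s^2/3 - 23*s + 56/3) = 3*(s^2 + 5*s + 6)/(3*s^2 - 11*s + 8)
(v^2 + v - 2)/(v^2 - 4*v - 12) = (v - 1)/(v - 6)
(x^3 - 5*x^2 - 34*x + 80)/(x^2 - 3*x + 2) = (x^2 - 3*x - 40)/(x - 1)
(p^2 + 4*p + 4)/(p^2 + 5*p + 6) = (p + 2)/(p + 3)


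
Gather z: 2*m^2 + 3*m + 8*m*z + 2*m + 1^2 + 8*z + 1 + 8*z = 2*m^2 + 5*m + z*(8*m + 16) + 2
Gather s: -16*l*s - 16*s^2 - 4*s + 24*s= -16*s^2 + s*(20 - 16*l)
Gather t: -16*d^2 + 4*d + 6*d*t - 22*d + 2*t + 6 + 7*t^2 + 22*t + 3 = -16*d^2 - 18*d + 7*t^2 + t*(6*d + 24) + 9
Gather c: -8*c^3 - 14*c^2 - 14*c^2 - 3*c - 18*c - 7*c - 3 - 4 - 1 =-8*c^3 - 28*c^2 - 28*c - 8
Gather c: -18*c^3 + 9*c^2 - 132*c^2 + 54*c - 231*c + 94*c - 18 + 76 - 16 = -18*c^3 - 123*c^2 - 83*c + 42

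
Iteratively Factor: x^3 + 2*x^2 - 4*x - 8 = (x + 2)*(x^2 - 4) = (x + 2)^2*(x - 2)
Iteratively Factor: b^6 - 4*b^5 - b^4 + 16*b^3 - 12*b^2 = (b - 2)*(b^5 - 2*b^4 - 5*b^3 + 6*b^2) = b*(b - 2)*(b^4 - 2*b^3 - 5*b^2 + 6*b) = b*(b - 2)*(b - 1)*(b^3 - b^2 - 6*b) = b^2*(b - 2)*(b - 1)*(b^2 - b - 6) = b^2*(b - 3)*(b - 2)*(b - 1)*(b + 2)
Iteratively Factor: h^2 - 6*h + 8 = (h - 2)*(h - 4)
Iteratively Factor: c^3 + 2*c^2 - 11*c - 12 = (c + 1)*(c^2 + c - 12) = (c + 1)*(c + 4)*(c - 3)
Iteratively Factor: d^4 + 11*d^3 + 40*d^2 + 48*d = (d + 4)*(d^3 + 7*d^2 + 12*d) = (d + 3)*(d + 4)*(d^2 + 4*d) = d*(d + 3)*(d + 4)*(d + 4)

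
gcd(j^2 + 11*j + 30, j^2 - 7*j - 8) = 1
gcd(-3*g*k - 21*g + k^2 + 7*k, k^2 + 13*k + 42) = k + 7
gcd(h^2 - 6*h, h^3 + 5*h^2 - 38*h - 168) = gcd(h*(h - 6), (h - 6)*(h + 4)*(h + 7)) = h - 6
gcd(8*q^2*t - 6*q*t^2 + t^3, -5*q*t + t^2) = t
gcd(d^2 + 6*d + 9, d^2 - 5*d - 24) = d + 3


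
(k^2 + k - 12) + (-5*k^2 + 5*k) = -4*k^2 + 6*k - 12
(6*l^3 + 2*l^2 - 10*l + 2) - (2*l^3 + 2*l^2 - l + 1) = 4*l^3 - 9*l + 1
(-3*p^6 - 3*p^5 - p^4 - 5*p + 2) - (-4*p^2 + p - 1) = -3*p^6 - 3*p^5 - p^4 + 4*p^2 - 6*p + 3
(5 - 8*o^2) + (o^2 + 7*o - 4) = -7*o^2 + 7*o + 1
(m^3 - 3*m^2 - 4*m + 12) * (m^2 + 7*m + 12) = m^5 + 4*m^4 - 13*m^3 - 52*m^2 + 36*m + 144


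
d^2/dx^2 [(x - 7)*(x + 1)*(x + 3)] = 6*x - 6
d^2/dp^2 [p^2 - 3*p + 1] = 2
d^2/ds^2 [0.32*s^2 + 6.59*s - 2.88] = 0.640000000000000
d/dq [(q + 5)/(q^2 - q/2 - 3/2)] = 2*(2*q^2 - q - (q + 5)*(4*q - 1) - 3)/(-2*q^2 + q + 3)^2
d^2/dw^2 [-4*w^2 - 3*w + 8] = -8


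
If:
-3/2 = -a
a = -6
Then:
No Solution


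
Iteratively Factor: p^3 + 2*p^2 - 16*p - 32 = (p + 4)*(p^2 - 2*p - 8) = (p + 2)*(p + 4)*(p - 4)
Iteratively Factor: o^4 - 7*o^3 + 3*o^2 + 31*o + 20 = (o - 5)*(o^3 - 2*o^2 - 7*o - 4) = (o - 5)*(o - 4)*(o^2 + 2*o + 1) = (o - 5)*(o - 4)*(o + 1)*(o + 1)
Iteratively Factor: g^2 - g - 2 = (g - 2)*(g + 1)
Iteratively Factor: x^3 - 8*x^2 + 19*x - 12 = (x - 4)*(x^2 - 4*x + 3) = (x - 4)*(x - 3)*(x - 1)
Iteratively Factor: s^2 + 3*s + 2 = (s + 2)*(s + 1)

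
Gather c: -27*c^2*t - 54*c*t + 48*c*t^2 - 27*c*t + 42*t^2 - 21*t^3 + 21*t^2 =-27*c^2*t + c*(48*t^2 - 81*t) - 21*t^3 + 63*t^2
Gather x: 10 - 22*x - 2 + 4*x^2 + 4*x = 4*x^2 - 18*x + 8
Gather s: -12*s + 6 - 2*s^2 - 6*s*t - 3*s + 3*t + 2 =-2*s^2 + s*(-6*t - 15) + 3*t + 8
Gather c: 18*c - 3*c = 15*c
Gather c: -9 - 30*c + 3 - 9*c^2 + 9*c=-9*c^2 - 21*c - 6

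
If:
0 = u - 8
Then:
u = 8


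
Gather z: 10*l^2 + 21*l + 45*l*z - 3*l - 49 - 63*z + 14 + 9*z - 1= 10*l^2 + 18*l + z*(45*l - 54) - 36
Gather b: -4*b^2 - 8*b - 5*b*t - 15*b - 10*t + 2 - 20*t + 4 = -4*b^2 + b*(-5*t - 23) - 30*t + 6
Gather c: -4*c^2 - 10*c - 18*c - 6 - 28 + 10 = -4*c^2 - 28*c - 24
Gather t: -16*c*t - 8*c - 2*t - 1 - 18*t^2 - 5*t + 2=-8*c - 18*t^2 + t*(-16*c - 7) + 1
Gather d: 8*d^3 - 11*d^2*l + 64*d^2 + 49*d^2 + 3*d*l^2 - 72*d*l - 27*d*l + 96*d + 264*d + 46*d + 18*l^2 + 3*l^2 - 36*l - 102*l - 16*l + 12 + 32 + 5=8*d^3 + d^2*(113 - 11*l) + d*(3*l^2 - 99*l + 406) + 21*l^2 - 154*l + 49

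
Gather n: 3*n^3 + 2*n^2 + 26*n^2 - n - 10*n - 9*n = 3*n^3 + 28*n^2 - 20*n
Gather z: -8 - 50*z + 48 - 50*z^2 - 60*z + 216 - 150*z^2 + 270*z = -200*z^2 + 160*z + 256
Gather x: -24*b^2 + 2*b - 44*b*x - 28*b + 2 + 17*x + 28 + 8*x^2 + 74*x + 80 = -24*b^2 - 26*b + 8*x^2 + x*(91 - 44*b) + 110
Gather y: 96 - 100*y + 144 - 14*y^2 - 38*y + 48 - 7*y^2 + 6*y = -21*y^2 - 132*y + 288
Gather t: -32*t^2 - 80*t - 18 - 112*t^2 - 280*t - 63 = -144*t^2 - 360*t - 81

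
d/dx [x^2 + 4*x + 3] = 2*x + 4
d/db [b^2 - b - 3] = 2*b - 1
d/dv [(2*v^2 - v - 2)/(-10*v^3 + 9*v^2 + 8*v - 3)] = (20*v^4 - 20*v^3 - 35*v^2 + 24*v + 19)/(100*v^6 - 180*v^5 - 79*v^4 + 204*v^3 + 10*v^2 - 48*v + 9)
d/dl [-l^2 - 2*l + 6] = -2*l - 2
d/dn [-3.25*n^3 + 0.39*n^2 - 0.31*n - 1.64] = -9.75*n^2 + 0.78*n - 0.31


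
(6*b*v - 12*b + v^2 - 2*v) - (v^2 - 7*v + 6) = 6*b*v - 12*b + 5*v - 6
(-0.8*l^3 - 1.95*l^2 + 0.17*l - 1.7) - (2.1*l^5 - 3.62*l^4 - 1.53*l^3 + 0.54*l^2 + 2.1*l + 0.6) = -2.1*l^5 + 3.62*l^4 + 0.73*l^3 - 2.49*l^2 - 1.93*l - 2.3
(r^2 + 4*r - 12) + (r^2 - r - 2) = 2*r^2 + 3*r - 14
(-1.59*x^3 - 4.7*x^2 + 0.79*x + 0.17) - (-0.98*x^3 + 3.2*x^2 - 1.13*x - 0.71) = -0.61*x^3 - 7.9*x^2 + 1.92*x + 0.88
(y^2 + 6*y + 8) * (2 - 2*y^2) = -2*y^4 - 12*y^3 - 14*y^2 + 12*y + 16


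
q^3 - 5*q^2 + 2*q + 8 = (q - 4)*(q - 2)*(q + 1)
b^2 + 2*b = b*(b + 2)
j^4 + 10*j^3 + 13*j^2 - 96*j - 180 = (j - 3)*(j + 2)*(j + 5)*(j + 6)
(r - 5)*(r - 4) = r^2 - 9*r + 20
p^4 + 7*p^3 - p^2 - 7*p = p*(p - 1)*(p + 1)*(p + 7)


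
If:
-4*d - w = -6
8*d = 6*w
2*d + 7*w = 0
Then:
No Solution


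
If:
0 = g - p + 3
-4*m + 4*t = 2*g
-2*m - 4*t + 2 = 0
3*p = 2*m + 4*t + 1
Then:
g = -2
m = 1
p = 1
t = 0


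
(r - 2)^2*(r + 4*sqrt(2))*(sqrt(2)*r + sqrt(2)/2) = sqrt(2)*r^4 - 7*sqrt(2)*r^3/2 + 8*r^3 - 28*r^2 + 2*sqrt(2)*r^2 + 2*sqrt(2)*r + 16*r + 16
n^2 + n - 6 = (n - 2)*(n + 3)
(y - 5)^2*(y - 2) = y^3 - 12*y^2 + 45*y - 50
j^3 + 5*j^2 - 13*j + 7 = (j - 1)^2*(j + 7)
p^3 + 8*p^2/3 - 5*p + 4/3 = (p - 1)*(p - 1/3)*(p + 4)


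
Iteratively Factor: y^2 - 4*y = (y - 4)*(y)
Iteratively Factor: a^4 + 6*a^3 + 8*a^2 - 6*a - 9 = (a + 3)*(a^3 + 3*a^2 - a - 3) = (a + 3)^2*(a^2 - 1) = (a + 1)*(a + 3)^2*(a - 1)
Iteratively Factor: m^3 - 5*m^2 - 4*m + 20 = (m - 2)*(m^2 - 3*m - 10) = (m - 2)*(m + 2)*(m - 5)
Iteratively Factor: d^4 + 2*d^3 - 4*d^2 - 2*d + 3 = (d - 1)*(d^3 + 3*d^2 - d - 3) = (d - 1)*(d + 1)*(d^2 + 2*d - 3) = (d - 1)*(d + 1)*(d + 3)*(d - 1)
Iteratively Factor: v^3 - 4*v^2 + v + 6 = (v - 2)*(v^2 - 2*v - 3) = (v - 2)*(v + 1)*(v - 3)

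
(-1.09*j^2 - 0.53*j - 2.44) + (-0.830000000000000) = -1.09*j^2 - 0.53*j - 3.27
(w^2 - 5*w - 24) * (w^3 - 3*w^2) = w^5 - 8*w^4 - 9*w^3 + 72*w^2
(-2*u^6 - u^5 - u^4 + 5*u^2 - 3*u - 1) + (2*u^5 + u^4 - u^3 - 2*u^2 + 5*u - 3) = -2*u^6 + u^5 - u^3 + 3*u^2 + 2*u - 4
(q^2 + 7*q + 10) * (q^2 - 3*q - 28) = q^4 + 4*q^3 - 39*q^2 - 226*q - 280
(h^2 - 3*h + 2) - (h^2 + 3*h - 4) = 6 - 6*h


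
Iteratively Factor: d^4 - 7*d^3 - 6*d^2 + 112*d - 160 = (d - 5)*(d^3 - 2*d^2 - 16*d + 32) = (d - 5)*(d + 4)*(d^2 - 6*d + 8) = (d - 5)*(d - 2)*(d + 4)*(d - 4)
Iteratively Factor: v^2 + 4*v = (v + 4)*(v)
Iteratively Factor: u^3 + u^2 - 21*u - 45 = (u + 3)*(u^2 - 2*u - 15) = (u - 5)*(u + 3)*(u + 3)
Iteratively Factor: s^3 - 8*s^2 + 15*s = (s - 3)*(s^2 - 5*s) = (s - 5)*(s - 3)*(s)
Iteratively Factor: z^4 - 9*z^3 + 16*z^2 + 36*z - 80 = (z + 2)*(z^3 - 11*z^2 + 38*z - 40) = (z - 5)*(z + 2)*(z^2 - 6*z + 8) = (z - 5)*(z - 4)*(z + 2)*(z - 2)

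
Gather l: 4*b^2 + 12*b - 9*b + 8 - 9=4*b^2 + 3*b - 1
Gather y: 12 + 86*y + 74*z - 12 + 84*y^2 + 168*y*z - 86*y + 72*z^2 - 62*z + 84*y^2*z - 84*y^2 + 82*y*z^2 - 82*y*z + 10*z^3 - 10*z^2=84*y^2*z + y*(82*z^2 + 86*z) + 10*z^3 + 62*z^2 + 12*z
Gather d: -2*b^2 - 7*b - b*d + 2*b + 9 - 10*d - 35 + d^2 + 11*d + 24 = -2*b^2 - 5*b + d^2 + d*(1 - b) - 2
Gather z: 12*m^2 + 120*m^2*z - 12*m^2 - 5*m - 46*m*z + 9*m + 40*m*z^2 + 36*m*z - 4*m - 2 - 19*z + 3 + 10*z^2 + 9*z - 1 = z^2*(40*m + 10) + z*(120*m^2 - 10*m - 10)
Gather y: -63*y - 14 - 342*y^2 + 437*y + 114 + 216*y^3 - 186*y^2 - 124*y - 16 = 216*y^3 - 528*y^2 + 250*y + 84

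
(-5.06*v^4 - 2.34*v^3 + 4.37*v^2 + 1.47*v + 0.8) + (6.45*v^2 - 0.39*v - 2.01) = -5.06*v^4 - 2.34*v^3 + 10.82*v^2 + 1.08*v - 1.21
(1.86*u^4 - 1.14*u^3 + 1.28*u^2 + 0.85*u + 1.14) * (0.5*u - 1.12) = 0.93*u^5 - 2.6532*u^4 + 1.9168*u^3 - 1.0086*u^2 - 0.382*u - 1.2768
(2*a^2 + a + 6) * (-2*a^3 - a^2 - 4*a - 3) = -4*a^5 - 4*a^4 - 21*a^3 - 16*a^2 - 27*a - 18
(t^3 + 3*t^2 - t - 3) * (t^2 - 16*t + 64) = t^5 - 13*t^4 + 15*t^3 + 205*t^2 - 16*t - 192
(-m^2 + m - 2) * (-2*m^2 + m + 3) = 2*m^4 - 3*m^3 + 2*m^2 + m - 6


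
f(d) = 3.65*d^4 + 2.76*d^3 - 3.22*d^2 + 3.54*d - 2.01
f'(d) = 14.6*d^3 + 8.28*d^2 - 6.44*d + 3.54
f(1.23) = 10.96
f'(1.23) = 35.31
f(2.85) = 286.62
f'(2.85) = 390.42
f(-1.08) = -8.10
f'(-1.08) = 1.76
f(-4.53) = 1196.35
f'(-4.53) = -1154.59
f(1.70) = 38.75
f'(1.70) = 88.25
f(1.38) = 17.23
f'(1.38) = 48.79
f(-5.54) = 2848.47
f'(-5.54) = -2189.12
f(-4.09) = 762.19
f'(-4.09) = -830.51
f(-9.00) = 21640.92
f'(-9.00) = -9911.22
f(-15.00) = 174686.64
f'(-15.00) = -47311.86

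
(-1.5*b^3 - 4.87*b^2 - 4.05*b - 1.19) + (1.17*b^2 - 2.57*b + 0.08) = -1.5*b^3 - 3.7*b^2 - 6.62*b - 1.11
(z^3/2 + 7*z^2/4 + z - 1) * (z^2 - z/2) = z^5/2 + 3*z^4/2 + z^3/8 - 3*z^2/2 + z/2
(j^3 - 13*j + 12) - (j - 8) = j^3 - 14*j + 20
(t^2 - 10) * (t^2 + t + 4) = t^4 + t^3 - 6*t^2 - 10*t - 40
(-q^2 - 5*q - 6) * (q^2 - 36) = -q^4 - 5*q^3 + 30*q^2 + 180*q + 216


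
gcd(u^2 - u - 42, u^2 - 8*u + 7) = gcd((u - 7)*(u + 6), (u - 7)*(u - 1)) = u - 7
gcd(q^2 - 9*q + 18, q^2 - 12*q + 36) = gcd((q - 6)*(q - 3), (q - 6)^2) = q - 6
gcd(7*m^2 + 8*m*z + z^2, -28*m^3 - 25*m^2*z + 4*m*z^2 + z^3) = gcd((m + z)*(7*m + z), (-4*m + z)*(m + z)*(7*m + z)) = 7*m^2 + 8*m*z + z^2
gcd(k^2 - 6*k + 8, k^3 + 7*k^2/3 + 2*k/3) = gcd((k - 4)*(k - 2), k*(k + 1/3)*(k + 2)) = 1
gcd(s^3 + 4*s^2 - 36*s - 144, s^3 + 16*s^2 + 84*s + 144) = s^2 + 10*s + 24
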